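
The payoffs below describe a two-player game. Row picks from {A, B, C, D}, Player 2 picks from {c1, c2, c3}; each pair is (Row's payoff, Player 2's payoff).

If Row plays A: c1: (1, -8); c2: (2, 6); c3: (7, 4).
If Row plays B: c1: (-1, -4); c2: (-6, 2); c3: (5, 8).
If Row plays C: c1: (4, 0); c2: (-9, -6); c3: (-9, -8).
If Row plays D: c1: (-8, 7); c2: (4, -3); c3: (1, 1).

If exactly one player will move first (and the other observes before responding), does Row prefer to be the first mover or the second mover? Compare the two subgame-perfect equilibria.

second

If Row leads: Player 2's best replies are A→c2, B→c3, C→c1, D→c1; Row's induced payoffs 2, 5, 4, -8; outcome (B, c3), payoffs (5, 8).
If Player 2 leads: Row's best replies are c1→C, c2→D, c3→A; Player 2's induced payoffs 0, -3, 4; outcome (A, c3), payoffs (7, 4).
Row gets 5 moving first and 7 moving second, so Row prefers to move second.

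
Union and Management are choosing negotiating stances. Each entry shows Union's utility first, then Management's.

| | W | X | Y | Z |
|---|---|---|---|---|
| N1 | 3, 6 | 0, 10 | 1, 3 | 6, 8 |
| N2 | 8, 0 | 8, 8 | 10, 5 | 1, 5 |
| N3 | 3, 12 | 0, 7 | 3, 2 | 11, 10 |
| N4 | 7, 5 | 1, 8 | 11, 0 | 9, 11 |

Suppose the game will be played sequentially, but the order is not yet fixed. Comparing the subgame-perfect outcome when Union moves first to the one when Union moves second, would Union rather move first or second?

second

If Union leads: Management's best replies are N1→X, N2→X, N3→W, N4→Z; Union's induced payoffs 0, 8, 3, 9; outcome (N4, Z), payoffs (9, 11).
If Management leads: Union's best replies are W→N2, X→N2, Y→N4, Z→N3; Management's induced payoffs 0, 8, 0, 10; outcome (N3, Z), payoffs (11, 10).
Union gets 9 moving first and 11 moving second, so Union prefers to move second.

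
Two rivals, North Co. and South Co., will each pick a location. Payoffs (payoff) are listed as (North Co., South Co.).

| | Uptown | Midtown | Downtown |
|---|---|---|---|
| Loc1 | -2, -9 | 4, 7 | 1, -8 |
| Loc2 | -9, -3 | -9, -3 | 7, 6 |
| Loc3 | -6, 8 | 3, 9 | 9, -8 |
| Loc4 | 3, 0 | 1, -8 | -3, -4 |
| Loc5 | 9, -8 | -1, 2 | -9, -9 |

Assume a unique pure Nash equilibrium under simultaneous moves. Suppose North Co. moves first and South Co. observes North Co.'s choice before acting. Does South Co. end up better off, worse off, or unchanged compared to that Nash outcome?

worse off

South Co. best-responds to each possible North Co. move:
- Loc1 → South Co. plays Midtown (best of -9, 7, -8); North Co. gets 4.
- Loc2 → South Co. plays Downtown (best of -3, -3, 6); North Co. gets 7.
- Loc3 → South Co. plays Midtown (best of 8, 9, -8); North Co. gets 3.
- Loc4 → South Co. plays Uptown (best of 0, -8, -4); North Co. gets 3.
- Loc5 → South Co. plays Midtown (best of -8, 2, -9); North Co. gets -1.
Among 4, 7, 3, 3, -1, the best is 7 at Loc2. Subgame-perfect outcome: (Loc2, Downtown) with payoffs (7, 6).
Under simultaneous play:
North Co.'s best replies: Uptown→Loc5; Midtown→Loc1; Downtown→Loc3.
South Co.'s best replies: Loc1→Midtown; Loc2→Downtown; Loc3→Midtown; Loc4→Uptown; Loc5→Midtown.
Only (Loc1, Midtown) has each player best-responding; Nash payoffs (4, 7).
South Co. earns 6 sequentially versus 7 at the Nash outcome: worse off.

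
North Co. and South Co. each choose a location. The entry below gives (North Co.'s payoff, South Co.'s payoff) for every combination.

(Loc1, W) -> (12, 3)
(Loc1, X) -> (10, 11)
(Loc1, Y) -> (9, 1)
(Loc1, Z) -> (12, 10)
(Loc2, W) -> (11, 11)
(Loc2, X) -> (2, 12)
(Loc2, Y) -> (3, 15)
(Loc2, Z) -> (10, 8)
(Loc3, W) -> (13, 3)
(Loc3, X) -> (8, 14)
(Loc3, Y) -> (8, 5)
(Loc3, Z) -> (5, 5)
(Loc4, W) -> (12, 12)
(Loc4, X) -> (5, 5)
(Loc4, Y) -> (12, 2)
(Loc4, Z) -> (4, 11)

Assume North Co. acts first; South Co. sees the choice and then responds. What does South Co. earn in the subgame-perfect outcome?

12

Backward induction with North Co. moving first.
- Loc1 → South Co. plays X (best of 3, 11, 1, 10); North Co. gets 10.
- Loc2 → South Co. plays Y (best of 11, 12, 15, 8); North Co. gets 3.
- Loc3 → South Co. plays X (best of 3, 14, 5, 5); North Co. gets 8.
- Loc4 → South Co. plays W (best of 12, 5, 2, 11); North Co. gets 12.
Among 10, 3, 8, 12, the best is 12 at Loc4. Subgame-perfect outcome: (Loc4, W) with payoffs (12, 12).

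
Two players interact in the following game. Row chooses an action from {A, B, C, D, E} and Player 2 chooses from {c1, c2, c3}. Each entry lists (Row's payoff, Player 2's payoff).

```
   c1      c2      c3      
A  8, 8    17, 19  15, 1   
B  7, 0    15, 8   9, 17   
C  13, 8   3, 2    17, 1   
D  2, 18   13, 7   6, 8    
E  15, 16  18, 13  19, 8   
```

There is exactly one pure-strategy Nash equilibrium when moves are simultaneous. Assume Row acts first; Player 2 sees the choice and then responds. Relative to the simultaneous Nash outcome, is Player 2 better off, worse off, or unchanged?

better off

Player 2 best-responds to each possible Row move:
- A: BR = c2, leader payoff 17.
- B: BR = c3, leader payoff 9.
- C: BR = c1, leader payoff 13.
- D: BR = c1, leader payoff 2.
- E: BR = c1, leader payoff 15.
Among 17, 9, 13, 2, 15, the best is 17 at A. Subgame-perfect outcome: (A, c2) with payoffs (17, 19).
Now find the simultaneous Nash equilibrium.
Row's best replies: c1→E; c2→E; c3→E.
Player 2's best replies: A→c2; B→c3; C→c1; D→c1; E→c1.
Only (E, c1) has each player best-responding; Nash payoffs (15, 16).
Player 2 earns 19 sequentially versus 16 at the Nash outcome: better off.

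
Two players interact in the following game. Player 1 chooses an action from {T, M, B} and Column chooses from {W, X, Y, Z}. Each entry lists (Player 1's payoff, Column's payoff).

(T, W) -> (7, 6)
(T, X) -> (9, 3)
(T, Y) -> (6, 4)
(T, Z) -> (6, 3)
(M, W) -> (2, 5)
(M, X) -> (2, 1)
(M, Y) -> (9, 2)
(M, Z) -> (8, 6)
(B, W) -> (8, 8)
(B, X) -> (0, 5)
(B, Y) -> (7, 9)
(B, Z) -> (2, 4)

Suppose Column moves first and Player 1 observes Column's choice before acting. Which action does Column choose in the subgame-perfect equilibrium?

Backward induction with Column moving first.
- W → Player 1 plays B (best of 7, 2, 8); Column gets 8.
- X → Player 1 plays T (best of 9, 2, 0); Column gets 3.
- Y → Player 1 plays M (best of 6, 9, 7); Column gets 2.
- Z → Player 1 plays M (best of 6, 8, 2); Column gets 6.
Column's induced payoffs are 8, 3, 2, 6, so Column commits to W. Subgame-perfect outcome: (B, W) with payoffs (8, 8).

W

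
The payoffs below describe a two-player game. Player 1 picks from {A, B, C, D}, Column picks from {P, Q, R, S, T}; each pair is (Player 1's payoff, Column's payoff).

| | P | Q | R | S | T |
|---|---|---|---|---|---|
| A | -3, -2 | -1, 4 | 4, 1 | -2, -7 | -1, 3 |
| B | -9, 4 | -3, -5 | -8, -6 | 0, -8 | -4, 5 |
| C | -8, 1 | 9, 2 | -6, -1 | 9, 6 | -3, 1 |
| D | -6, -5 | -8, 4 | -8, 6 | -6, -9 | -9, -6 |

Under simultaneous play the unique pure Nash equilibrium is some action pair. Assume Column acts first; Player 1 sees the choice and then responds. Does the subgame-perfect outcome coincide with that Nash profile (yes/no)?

yes

Solve by backward induction (Column leads).
- P: Player 1 compares -3, -9, -8, -6 and picks A; Column would get -2.
- Q: Player 1 compares -1, -3, 9, -8 and picks C; Column would get 2.
- R: Player 1 compares 4, -8, -6, -8 and picks A; Column would get 1.
- S: Player 1 compares -2, 0, 9, -6 and picks C; Column would get 6.
- T: Player 1 compares -1, -4, -3, -9 and picks A; Column would get 3.
Column's induced payoffs are -2, 2, 1, 6, 3, so Column commits to S. Subgame-perfect outcome: (C, S) with payoffs (9, 6).
For the simultaneous game, intersect best replies.
Player 1's best replies: P→A; Q→C; R→A; S→C; T→A.
Column's best replies: A→Q; B→T; C→S; D→R.
Only (C, S) has each player best-responding; Nash payoffs (9, 6).
Sequential outcome (C, S) coincides with the Nash profile (C, S).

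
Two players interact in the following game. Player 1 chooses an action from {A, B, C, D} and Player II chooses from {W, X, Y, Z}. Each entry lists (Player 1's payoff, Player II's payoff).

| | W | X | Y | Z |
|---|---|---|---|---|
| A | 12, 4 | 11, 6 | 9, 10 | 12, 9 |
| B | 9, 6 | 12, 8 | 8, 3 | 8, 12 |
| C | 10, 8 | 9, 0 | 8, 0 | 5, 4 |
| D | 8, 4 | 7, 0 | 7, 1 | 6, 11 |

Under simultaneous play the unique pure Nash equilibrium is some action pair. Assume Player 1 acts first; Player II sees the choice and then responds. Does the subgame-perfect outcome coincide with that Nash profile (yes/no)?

Backward induction with Player 1 moving first.
- A: BR = Y, leader payoff 9.
- B: BR = Z, leader payoff 8.
- C: BR = W, leader payoff 10.
- D: BR = Z, leader payoff 6.
Among 9, 8, 10, 6, the best is 10 at C. Subgame-perfect outcome: (C, W) with payoffs (10, 8).
For the simultaneous game, intersect best replies.
Player 1's best replies: W→A; X→B; Y→A; Z→A.
Player II's best replies: A→Y; B→Z; C→W; D→Z.
Only (A, Y) has each player best-responding; Nash payoffs (9, 10).
Sequential outcome (C, W) differs from the Nash profile (A, Y).

no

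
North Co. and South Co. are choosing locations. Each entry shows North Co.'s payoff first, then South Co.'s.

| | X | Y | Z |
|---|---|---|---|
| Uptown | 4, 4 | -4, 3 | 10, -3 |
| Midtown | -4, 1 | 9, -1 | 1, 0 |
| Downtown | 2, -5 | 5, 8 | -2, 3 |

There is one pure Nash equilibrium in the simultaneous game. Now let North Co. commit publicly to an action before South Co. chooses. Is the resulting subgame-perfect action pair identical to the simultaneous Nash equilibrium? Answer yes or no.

no

Backward induction with North Co. moving first.
- Uptown: South Co. compares 4, 3, -3 and picks X; North Co. would get 4.
- Midtown: South Co. compares 1, -1, 0 and picks X; North Co. would get -4.
- Downtown: South Co. compares -5, 8, 3 and picks Y; North Co. would get 5.
Among 4, -4, 5, the best is 5 at Downtown. Subgame-perfect outcome: (Downtown, Y) with payoffs (5, 8).
For the simultaneous game, intersect best replies.
North Co.'s best replies: X→Uptown; Y→Midtown; Z→Uptown.
South Co.'s best replies: Uptown→X; Midtown→X; Downtown→Y.
The unique mutual best reply is (Uptown, X), giving (4, 4).
Sequential outcome (Downtown, Y) differs from the Nash profile (Uptown, X).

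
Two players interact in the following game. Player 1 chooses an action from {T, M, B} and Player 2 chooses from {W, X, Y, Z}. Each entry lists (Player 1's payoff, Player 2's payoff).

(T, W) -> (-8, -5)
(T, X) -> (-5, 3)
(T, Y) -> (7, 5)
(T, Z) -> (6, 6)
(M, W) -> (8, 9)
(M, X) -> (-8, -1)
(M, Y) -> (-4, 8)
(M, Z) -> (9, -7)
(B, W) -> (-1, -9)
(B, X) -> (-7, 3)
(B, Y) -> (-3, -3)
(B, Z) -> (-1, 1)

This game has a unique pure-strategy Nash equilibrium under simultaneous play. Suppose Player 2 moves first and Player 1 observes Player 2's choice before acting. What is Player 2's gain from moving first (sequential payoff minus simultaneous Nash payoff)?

Player 1 best-responds to each possible Player 2 move:
- W: BR = M, leader payoff 9.
- X: BR = T, leader payoff 3.
- Y: BR = T, leader payoff 5.
- Z: BR = M, leader payoff -7.
Player 2's induced payoffs are 9, 3, 5, -7, so Player 2 commits to W. Subgame-perfect outcome: (M, W) with payoffs (8, 9).
Under simultaneous play:
Player 1's best replies: W→M; X→T; Y→T; Z→M.
Player 2's best replies: T→Z; M→W; B→X.
Only (M, W) has each player best-responding; Nash payoffs (8, 9).
Player 2's commitment gain: 9 − 9 = 0.

0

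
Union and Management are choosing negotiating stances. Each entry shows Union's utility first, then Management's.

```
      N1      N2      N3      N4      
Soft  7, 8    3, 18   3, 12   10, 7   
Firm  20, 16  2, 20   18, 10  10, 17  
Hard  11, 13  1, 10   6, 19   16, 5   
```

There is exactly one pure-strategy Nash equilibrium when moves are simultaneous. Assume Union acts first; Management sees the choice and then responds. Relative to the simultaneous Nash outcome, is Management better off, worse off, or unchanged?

better off

Work backward from Management's decision.
- Soft: Management compares 8, 18, 12, 7 and picks N2; Union would get 3.
- Firm: Management compares 16, 20, 10, 17 and picks N2; Union would get 2.
- Hard: Management compares 13, 10, 19, 5 and picks N3; Union would get 6.
Union's induced payoffs are 3, 2, 6, so Union commits to Hard. Subgame-perfect outcome: (Hard, N3) with payoffs (6, 19).
For the simultaneous game, intersect best replies.
Union's best replies: N1→Firm; N2→Soft; N3→Firm; N4→Hard.
Management's best replies: Soft→N2; Firm→N2; Hard→N3.
Only (Soft, N2) has each player best-responding; Nash payoffs (3, 18).
Management earns 19 sequentially versus 18 at the Nash outcome: better off.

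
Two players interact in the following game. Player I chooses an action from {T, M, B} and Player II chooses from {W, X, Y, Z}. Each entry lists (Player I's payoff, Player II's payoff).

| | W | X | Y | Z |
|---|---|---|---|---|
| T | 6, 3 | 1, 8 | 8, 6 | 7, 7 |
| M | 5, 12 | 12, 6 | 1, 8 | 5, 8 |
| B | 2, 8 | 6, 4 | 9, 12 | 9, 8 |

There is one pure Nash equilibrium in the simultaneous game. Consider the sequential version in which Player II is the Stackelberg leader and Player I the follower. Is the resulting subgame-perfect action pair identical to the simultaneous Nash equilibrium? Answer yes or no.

Player I best-responds to each possible Player II move:
- W: BR = T, leader payoff 3.
- X: BR = M, leader payoff 6.
- Y: BR = B, leader payoff 12.
- Z: BR = B, leader payoff 8.
Player II's induced payoffs are 3, 6, 12, 8, so Player II commits to Y. Subgame-perfect outcome: (B, Y) with payoffs (9, 12).
For the simultaneous game, intersect best replies.
Player I's best replies: W→T; X→M; Y→B; Z→B.
Player II's best replies: T→X; M→W; B→Y.
Only (B, Y) has each player best-responding; Nash payoffs (9, 12).
Sequential outcome (B, Y) coincides with the Nash profile (B, Y).

yes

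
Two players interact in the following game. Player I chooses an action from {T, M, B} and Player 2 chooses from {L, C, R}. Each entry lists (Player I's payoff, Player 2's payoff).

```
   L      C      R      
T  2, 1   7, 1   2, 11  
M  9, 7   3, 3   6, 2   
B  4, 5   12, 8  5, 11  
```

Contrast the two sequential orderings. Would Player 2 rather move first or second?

first

If Player I leads: Player 2's best replies are T→R, M→L, B→R; Player I's induced payoffs 2, 9, 5; outcome (M, L), payoffs (9, 7).
If Player 2 leads: Player I's best replies are L→M, C→B, R→M; Player 2's induced payoffs 7, 8, 2; outcome (B, C), payoffs (12, 8).
Player 2 gets 8 moving first and 7 moving second, so Player 2 prefers to move first.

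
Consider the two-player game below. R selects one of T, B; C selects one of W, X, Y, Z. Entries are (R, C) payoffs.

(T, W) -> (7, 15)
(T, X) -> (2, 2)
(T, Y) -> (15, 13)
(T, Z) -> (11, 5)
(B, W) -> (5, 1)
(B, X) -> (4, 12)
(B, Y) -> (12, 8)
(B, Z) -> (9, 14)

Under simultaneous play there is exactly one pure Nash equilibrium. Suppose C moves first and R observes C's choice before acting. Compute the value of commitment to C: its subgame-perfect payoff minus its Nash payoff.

Solve by backward induction (C leads).
- W: R compares 7, 5 and picks T; C would get 15.
- X: R compares 2, 4 and picks B; C would get 12.
- Y: R compares 15, 12 and picks T; C would get 13.
- Z: R compares 11, 9 and picks T; C would get 5.
Among 15, 12, 13, 5, the best is 15 at W. Subgame-perfect outcome: (T, W) with payoffs (7, 15).
Now find the simultaneous Nash equilibrium.
R's best replies: W→T; X→B; Y→T; Z→T.
C's best replies: T→W; B→Z.
The unique mutual best reply is (T, W), giving (7, 15).
C's commitment gain: 15 − 15 = 0.

0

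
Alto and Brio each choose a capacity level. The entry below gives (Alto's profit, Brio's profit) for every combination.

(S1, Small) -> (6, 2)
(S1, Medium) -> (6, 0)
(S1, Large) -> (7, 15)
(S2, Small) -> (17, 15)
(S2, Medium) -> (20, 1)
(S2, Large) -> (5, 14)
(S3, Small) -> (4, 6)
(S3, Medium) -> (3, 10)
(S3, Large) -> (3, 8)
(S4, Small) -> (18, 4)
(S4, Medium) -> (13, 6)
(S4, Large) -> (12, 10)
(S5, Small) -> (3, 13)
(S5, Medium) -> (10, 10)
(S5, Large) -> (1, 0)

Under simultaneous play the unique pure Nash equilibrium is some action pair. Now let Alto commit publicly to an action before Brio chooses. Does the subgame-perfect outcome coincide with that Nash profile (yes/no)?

no

Work backward from Brio's decision.
- S1: Brio compares 2, 0, 15 and picks Large; Alto would get 7.
- S2: Brio compares 15, 1, 14 and picks Small; Alto would get 17.
- S3: Brio compares 6, 10, 8 and picks Medium; Alto would get 3.
- S4: Brio compares 4, 6, 10 and picks Large; Alto would get 12.
- S5: Brio compares 13, 10, 0 and picks Small; Alto would get 3.
Among 7, 17, 3, 12, 3, the best is 17 at S2. Subgame-perfect outcome: (S2, Small) with payoffs (17, 15).
Now find the simultaneous Nash equilibrium.
Alto's best replies: Small→S4; Medium→S2; Large→S4.
Brio's best replies: S1→Large; S2→Small; S3→Medium; S4→Large; S5→Small.
Only (S4, Large) has each player best-responding; Nash payoffs (12, 10).
Sequential outcome (S2, Small) differs from the Nash profile (S4, Large).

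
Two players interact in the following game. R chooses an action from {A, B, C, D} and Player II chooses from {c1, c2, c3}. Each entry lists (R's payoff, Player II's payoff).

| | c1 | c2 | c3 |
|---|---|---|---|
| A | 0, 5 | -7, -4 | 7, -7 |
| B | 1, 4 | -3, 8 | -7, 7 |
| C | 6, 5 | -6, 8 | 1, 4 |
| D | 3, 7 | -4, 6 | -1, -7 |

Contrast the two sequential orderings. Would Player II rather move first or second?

first

If R leads: Player II's best replies are A→c1, B→c2, C→c2, D→c1; R's induced payoffs 0, -3, -6, 3; outcome (D, c1), payoffs (3, 7).
If Player II leads: R's best replies are c1→C, c2→B, c3→A; Player II's induced payoffs 5, 8, -7; outcome (B, c2), payoffs (-3, 8).
Player II gets 8 moving first and 7 moving second, so Player II prefers to move first.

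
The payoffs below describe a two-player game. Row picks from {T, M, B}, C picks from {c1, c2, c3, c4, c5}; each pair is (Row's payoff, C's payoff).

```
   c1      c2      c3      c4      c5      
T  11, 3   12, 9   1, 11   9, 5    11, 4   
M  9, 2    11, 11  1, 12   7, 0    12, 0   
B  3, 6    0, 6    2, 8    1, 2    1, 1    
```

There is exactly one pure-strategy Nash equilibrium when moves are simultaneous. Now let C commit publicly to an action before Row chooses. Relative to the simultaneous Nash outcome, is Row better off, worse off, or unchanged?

better off

Solve by backward induction (C leads).
- c1: BR = T, leader payoff 3.
- c2: BR = T, leader payoff 9.
- c3: BR = B, leader payoff 8.
- c4: BR = T, leader payoff 5.
- c5: BR = M, leader payoff 0.
Maximizing over 3, 9, 8, 5, 0, C chooses c2. Subgame-perfect outcome: (T, c2) with payoffs (12, 9).
For the simultaneous game, intersect best replies.
Row's best replies: c1→T; c2→T; c3→B; c4→T; c5→M.
C's best replies: T→c3; M→c3; B→c3.
The unique mutual best reply is (B, c3), giving (2, 8).
Row earns 12 sequentially versus 2 at the Nash outcome: better off.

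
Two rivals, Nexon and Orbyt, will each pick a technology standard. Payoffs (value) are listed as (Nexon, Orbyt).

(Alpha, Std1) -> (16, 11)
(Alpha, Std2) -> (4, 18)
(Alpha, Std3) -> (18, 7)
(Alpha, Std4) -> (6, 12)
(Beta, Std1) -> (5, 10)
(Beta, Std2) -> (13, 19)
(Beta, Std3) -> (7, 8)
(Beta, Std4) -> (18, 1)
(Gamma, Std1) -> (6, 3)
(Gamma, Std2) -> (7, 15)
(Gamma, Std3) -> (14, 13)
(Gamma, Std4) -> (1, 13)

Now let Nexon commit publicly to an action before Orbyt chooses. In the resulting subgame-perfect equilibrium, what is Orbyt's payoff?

19

Solve by backward induction (Nexon leads).
- Alpha: BR = Std2, leader payoff 4.
- Beta: BR = Std2, leader payoff 13.
- Gamma: BR = Std2, leader payoff 7.
Among 4, 13, 7, the best is 13 at Beta. Subgame-perfect outcome: (Beta, Std2) with payoffs (13, 19).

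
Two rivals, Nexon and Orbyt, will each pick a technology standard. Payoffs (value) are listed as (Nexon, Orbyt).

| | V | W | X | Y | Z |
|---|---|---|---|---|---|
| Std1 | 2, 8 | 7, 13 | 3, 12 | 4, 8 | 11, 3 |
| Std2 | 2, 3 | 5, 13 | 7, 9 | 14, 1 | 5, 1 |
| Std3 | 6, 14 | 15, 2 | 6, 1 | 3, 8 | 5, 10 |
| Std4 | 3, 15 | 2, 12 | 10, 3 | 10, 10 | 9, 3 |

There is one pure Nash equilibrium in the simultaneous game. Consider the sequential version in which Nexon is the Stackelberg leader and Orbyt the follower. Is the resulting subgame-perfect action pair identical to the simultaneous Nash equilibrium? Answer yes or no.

no

Backward induction with Nexon moving first.
- Std1: Orbyt compares 8, 13, 12, 8, 3 and picks W; Nexon would get 7.
- Std2: Orbyt compares 3, 13, 9, 1, 1 and picks W; Nexon would get 5.
- Std3: Orbyt compares 14, 2, 1, 8, 10 and picks V; Nexon would get 6.
- Std4: Orbyt compares 15, 12, 3, 10, 3 and picks V; Nexon would get 3.
Maximizing over 7, 5, 6, 3, Nexon chooses Std1. Subgame-perfect outcome: (Std1, W) with payoffs (7, 13).
For the simultaneous game, intersect best replies.
Nexon's best replies: V→Std3; W→Std3; X→Std4; Y→Std2; Z→Std1.
Orbyt's best replies: Std1→W; Std2→W; Std3→V; Std4→V.
The unique mutual best reply is (Std3, V), giving (6, 14).
Sequential outcome (Std1, W) differs from the Nash profile (Std3, V).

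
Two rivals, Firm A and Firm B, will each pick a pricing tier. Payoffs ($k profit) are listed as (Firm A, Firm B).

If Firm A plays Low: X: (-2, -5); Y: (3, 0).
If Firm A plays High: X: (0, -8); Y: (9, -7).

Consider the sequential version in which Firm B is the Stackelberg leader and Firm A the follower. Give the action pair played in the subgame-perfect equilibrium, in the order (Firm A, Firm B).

Firm A best-responds to each possible Firm B move:
- X: Firm A compares -2, 0 and picks High; Firm B would get -8.
- Y: Firm A compares 3, 9 and picks High; Firm B would get -7.
Maximizing over -8, -7, Firm B chooses Y. Subgame-perfect outcome: (High, Y) with payoffs (9, -7).

(High, Y)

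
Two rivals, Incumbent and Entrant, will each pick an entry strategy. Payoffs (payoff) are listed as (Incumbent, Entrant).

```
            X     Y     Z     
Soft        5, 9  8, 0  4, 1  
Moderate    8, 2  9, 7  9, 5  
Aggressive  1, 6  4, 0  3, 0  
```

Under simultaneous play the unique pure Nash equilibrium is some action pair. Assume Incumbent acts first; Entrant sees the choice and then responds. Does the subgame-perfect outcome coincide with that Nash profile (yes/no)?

yes

Work backward from Entrant's decision.
- Soft: BR = X, leader payoff 5.
- Moderate: BR = Y, leader payoff 9.
- Aggressive: BR = X, leader payoff 1.
Among 5, 9, 1, the best is 9 at Moderate. Subgame-perfect outcome: (Moderate, Y) with payoffs (9, 7).
For the simultaneous game, intersect best replies.
Incumbent's best replies: X→Moderate; Y→Moderate; Z→Moderate.
Entrant's best replies: Soft→X; Moderate→Y; Aggressive→X.
Only (Moderate, Y) has each player best-responding; Nash payoffs (9, 7).
Sequential outcome (Moderate, Y) coincides with the Nash profile (Moderate, Y).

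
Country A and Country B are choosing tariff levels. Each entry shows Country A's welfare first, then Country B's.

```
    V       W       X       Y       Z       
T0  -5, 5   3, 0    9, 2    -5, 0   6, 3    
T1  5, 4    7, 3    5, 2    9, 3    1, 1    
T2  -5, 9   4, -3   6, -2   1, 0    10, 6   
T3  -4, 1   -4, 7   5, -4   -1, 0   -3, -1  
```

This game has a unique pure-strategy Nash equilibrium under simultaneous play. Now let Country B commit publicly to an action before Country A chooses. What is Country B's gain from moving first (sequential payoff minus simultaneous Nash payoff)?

2

Work backward from Country A's decision.
- V → Country A plays T1 (best of -5, 5, -5, -4); Country B gets 4.
- W → Country A plays T1 (best of 3, 7, 4, -4); Country B gets 3.
- X → Country A plays T0 (best of 9, 5, 6, 5); Country B gets 2.
- Y → Country A plays T1 (best of -5, 9, 1, -1); Country B gets 3.
- Z → Country A plays T2 (best of 6, 1, 10, -3); Country B gets 6.
Country B's induced payoffs are 4, 3, 2, 3, 6, so Country B commits to Z. Subgame-perfect outcome: (T2, Z) with payoffs (10, 6).
Under simultaneous play:
Country A's best replies: V→T1; W→T1; X→T0; Y→T1; Z→T2.
Country B's best replies: T0→V; T1→V; T2→V; T3→W.
The unique mutual best reply is (T1, V), giving (5, 4).
Country B's commitment gain: 6 − 4 = 2.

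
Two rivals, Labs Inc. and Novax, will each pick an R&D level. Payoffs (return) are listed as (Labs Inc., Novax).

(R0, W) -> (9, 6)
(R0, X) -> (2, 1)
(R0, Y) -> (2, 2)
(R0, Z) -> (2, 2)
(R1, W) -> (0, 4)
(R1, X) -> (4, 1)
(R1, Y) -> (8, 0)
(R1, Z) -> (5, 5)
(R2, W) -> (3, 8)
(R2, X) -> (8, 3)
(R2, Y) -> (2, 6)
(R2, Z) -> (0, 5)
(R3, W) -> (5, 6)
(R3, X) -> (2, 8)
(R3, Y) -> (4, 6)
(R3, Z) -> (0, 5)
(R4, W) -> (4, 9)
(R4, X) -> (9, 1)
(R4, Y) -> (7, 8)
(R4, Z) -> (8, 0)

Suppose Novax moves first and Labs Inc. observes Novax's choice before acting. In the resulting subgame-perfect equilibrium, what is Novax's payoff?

6

Backward induction with Novax moving first.
- W: BR = R0, leader payoff 6.
- X: BR = R4, leader payoff 1.
- Y: BR = R1, leader payoff 0.
- Z: BR = R4, leader payoff 0.
Novax's induced payoffs are 6, 1, 0, 0, so Novax commits to W. Subgame-perfect outcome: (R0, W) with payoffs (9, 6).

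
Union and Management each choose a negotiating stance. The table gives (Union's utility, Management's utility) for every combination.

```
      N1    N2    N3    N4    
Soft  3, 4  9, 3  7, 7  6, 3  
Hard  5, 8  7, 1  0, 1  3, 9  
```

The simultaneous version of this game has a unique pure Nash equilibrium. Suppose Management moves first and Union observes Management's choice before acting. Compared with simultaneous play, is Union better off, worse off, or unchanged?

Backward induction with Management moving first.
- N1 → Union plays Hard (best of 3, 5); Management gets 8.
- N2 → Union plays Soft (best of 9, 7); Management gets 3.
- N3 → Union plays Soft (best of 7, 0); Management gets 7.
- N4 → Union plays Soft (best of 6, 3); Management gets 3.
Maximizing over 8, 3, 7, 3, Management chooses N1. Subgame-perfect outcome: (Hard, N1) with payoffs (5, 8).
Under simultaneous play:
Union's best replies: N1→Hard; N2→Soft; N3→Soft; N4→Soft.
Management's best replies: Soft→N3; Hard→N4.
Only (Soft, N3) has each player best-responding; Nash payoffs (7, 7).
Union earns 5 sequentially versus 7 at the Nash outcome: worse off.

worse off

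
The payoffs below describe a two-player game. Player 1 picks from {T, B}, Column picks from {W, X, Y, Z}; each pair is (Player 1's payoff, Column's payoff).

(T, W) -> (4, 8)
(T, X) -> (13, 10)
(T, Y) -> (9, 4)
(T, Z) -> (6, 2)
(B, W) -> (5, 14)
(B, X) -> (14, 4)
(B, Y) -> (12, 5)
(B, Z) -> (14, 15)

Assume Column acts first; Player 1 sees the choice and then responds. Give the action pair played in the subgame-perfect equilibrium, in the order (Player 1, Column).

Solve by backward induction (Column leads).
- W: Player 1 compares 4, 5 and picks B; Column would get 14.
- X: Player 1 compares 13, 14 and picks B; Column would get 4.
- Y: Player 1 compares 9, 12 and picks B; Column would get 5.
- Z: Player 1 compares 6, 14 and picks B; Column would get 15.
Among 14, 4, 5, 15, the best is 15 at Z. Subgame-perfect outcome: (B, Z) with payoffs (14, 15).

(B, Z)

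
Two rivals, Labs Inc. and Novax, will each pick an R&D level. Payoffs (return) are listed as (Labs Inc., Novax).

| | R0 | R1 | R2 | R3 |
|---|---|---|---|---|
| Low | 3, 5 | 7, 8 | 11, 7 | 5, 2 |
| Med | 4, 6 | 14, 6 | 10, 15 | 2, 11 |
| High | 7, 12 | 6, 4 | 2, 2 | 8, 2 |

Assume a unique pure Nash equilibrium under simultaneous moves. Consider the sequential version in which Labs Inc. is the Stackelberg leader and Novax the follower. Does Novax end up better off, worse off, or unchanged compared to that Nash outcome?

Solve by backward induction (Labs Inc. leads).
- Low → Novax plays R1 (best of 5, 8, 7, 2); Labs Inc. gets 7.
- Med → Novax plays R2 (best of 6, 6, 15, 11); Labs Inc. gets 10.
- High → Novax plays R0 (best of 12, 4, 2, 2); Labs Inc. gets 7.
Maximizing over 7, 10, 7, Labs Inc. chooses Med. Subgame-perfect outcome: (Med, R2) with payoffs (10, 15).
Under simultaneous play:
Labs Inc.'s best replies: R0→High; R1→Med; R2→Low; R3→High.
Novax's best replies: Low→R1; Med→R2; High→R0.
Only (High, R0) has each player best-responding; Nash payoffs (7, 12).
Novax earns 15 sequentially versus 12 at the Nash outcome: better off.

better off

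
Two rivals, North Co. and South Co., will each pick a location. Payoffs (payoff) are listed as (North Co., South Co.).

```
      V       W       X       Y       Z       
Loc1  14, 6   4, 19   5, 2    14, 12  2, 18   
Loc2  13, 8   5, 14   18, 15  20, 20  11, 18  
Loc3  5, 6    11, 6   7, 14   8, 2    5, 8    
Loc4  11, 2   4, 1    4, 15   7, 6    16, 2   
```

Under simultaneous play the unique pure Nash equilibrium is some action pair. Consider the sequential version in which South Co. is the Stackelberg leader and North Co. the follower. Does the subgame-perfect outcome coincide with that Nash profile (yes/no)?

yes

Backward induction with South Co. moving first.
- V → North Co. plays Loc1 (best of 14, 13, 5, 11); South Co. gets 6.
- W → North Co. plays Loc3 (best of 4, 5, 11, 4); South Co. gets 6.
- X → North Co. plays Loc2 (best of 5, 18, 7, 4); South Co. gets 15.
- Y → North Co. plays Loc2 (best of 14, 20, 8, 7); South Co. gets 20.
- Z → North Co. plays Loc4 (best of 2, 11, 5, 16); South Co. gets 2.
South Co.'s induced payoffs are 6, 6, 15, 20, 2, so South Co. commits to Y. Subgame-perfect outcome: (Loc2, Y) with payoffs (20, 20).
Under simultaneous play:
North Co.'s best replies: V→Loc1; W→Loc3; X→Loc2; Y→Loc2; Z→Loc4.
South Co.'s best replies: Loc1→W; Loc2→Y; Loc3→X; Loc4→X.
Only (Loc2, Y) has each player best-responding; Nash payoffs (20, 20).
Sequential outcome (Loc2, Y) coincides with the Nash profile (Loc2, Y).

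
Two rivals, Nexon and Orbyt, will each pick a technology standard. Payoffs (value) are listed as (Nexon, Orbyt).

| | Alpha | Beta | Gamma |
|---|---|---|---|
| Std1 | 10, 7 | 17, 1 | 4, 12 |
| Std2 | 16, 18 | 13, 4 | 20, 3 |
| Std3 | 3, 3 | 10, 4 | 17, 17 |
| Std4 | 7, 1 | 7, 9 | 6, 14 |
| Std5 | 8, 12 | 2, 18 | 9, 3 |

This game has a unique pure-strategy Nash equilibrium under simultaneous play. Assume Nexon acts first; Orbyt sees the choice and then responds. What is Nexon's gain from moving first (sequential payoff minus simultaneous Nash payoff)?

1

Work backward from Orbyt's decision.
- Std1: Orbyt compares 7, 1, 12 and picks Gamma; Nexon would get 4.
- Std2: Orbyt compares 18, 4, 3 and picks Alpha; Nexon would get 16.
- Std3: Orbyt compares 3, 4, 17 and picks Gamma; Nexon would get 17.
- Std4: Orbyt compares 1, 9, 14 and picks Gamma; Nexon would get 6.
- Std5: Orbyt compares 12, 18, 3 and picks Beta; Nexon would get 2.
Maximizing over 4, 16, 17, 6, 2, Nexon chooses Std3. Subgame-perfect outcome: (Std3, Gamma) with payoffs (17, 17).
Under simultaneous play:
Nexon's best replies: Alpha→Std2; Beta→Std1; Gamma→Std2.
Orbyt's best replies: Std1→Gamma; Std2→Alpha; Std3→Gamma; Std4→Gamma; Std5→Beta.
The unique mutual best reply is (Std2, Alpha), giving (16, 18).
Nexon's commitment gain: 17 − 16 = 1.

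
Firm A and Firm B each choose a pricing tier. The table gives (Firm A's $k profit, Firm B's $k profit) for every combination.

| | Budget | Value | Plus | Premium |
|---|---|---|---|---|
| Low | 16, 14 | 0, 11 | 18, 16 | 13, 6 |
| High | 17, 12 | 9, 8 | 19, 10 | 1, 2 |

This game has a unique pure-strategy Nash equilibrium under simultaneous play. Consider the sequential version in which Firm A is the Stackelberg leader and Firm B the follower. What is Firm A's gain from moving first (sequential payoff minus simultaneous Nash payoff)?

1

Backward induction with Firm A moving first.
- Low: BR = Plus, leader payoff 18.
- High: BR = Budget, leader payoff 17.
Among 18, 17, the best is 18 at Low. Subgame-perfect outcome: (Low, Plus) with payoffs (18, 16).
Now find the simultaneous Nash equilibrium.
Firm A's best replies: Budget→High; Value→High; Plus→High; Premium→Low.
Firm B's best replies: Low→Plus; High→Budget.
The unique mutual best reply is (High, Budget), giving (17, 12).
Firm A's commitment gain: 18 − 17 = 1.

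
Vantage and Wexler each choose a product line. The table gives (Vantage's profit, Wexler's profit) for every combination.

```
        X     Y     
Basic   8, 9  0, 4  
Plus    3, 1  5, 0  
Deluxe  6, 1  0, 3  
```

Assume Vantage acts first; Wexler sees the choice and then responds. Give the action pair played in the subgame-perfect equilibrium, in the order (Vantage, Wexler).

Work backward from Wexler's decision.
- Basic: Wexler compares 9, 4 and picks X; Vantage would get 8.
- Plus: Wexler compares 1, 0 and picks X; Vantage would get 3.
- Deluxe: Wexler compares 1, 3 and picks Y; Vantage would get 0.
Among 8, 3, 0, the best is 8 at Basic. Subgame-perfect outcome: (Basic, X) with payoffs (8, 9).

(Basic, X)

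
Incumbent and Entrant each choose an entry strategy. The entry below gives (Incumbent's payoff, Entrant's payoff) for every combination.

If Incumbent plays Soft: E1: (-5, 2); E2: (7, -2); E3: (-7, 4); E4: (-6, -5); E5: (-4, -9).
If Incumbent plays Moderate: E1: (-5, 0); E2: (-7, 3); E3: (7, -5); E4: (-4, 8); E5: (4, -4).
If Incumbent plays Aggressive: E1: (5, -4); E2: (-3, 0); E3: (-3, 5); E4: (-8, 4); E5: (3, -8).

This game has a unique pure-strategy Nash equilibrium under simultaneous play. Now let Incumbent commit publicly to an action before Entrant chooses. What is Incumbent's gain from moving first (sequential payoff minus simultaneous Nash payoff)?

1

Solve by backward induction (Incumbent leads).
- Soft: Entrant compares 2, -2, 4, -5, -9 and picks E3; Incumbent would get -7.
- Moderate: Entrant compares 0, 3, -5, 8, -4 and picks E4; Incumbent would get -4.
- Aggressive: Entrant compares -4, 0, 5, 4, -8 and picks E3; Incumbent would get -3.
Maximizing over -7, -4, -3, Incumbent chooses Aggressive. Subgame-perfect outcome: (Aggressive, E3) with payoffs (-3, 5).
For the simultaneous game, intersect best replies.
Incumbent's best replies: E1→Aggressive; E2→Soft; E3→Moderate; E4→Moderate; E5→Moderate.
Entrant's best replies: Soft→E3; Moderate→E4; Aggressive→E3.
The unique mutual best reply is (Moderate, E4), giving (-4, 8).
Incumbent's commitment gain: -3 − -4 = 1.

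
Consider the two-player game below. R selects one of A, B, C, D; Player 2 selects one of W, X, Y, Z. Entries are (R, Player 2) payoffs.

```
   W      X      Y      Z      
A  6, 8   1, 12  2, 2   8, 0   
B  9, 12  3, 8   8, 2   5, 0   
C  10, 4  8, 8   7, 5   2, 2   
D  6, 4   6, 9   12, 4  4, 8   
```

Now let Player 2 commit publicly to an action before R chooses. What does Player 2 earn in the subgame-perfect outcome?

8

Work backward from R's decision.
- W → R plays C (best of 6, 9, 10, 6); Player 2 gets 4.
- X → R plays C (best of 1, 3, 8, 6); Player 2 gets 8.
- Y → R plays D (best of 2, 8, 7, 12); Player 2 gets 4.
- Z → R plays A (best of 8, 5, 2, 4); Player 2 gets 0.
Player 2's induced payoffs are 4, 8, 4, 0, so Player 2 commits to X. Subgame-perfect outcome: (C, X) with payoffs (8, 8).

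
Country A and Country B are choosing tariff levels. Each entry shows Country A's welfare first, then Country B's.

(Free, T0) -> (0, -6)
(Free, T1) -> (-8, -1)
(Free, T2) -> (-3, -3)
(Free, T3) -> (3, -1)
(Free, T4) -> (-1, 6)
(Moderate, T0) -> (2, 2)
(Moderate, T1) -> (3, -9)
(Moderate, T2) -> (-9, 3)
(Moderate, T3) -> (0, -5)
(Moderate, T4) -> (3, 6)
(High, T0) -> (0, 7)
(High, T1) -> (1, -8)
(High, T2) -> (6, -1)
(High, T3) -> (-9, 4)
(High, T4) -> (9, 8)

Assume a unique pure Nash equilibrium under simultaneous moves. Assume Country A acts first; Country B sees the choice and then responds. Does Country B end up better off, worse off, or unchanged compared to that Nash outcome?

unchanged

Backward induction with Country A moving first.
- Free → Country B plays T4 (best of -6, -1, -3, -1, 6); Country A gets -1.
- Moderate → Country B plays T4 (best of 2, -9, 3, -5, 6); Country A gets 3.
- High → Country B plays T4 (best of 7, -8, -1, 4, 8); Country A gets 9.
Maximizing over -1, 3, 9, Country A chooses High. Subgame-perfect outcome: (High, T4) with payoffs (9, 8).
Under simultaneous play:
Country A's best replies: T0→Moderate; T1→Moderate; T2→High; T3→Free; T4→High.
Country B's best replies: Free→T4; Moderate→T4; High→T4.
The unique mutual best reply is (High, T4), giving (9, 8).
Country B earns 8 sequentially versus 8 at the Nash outcome: unchanged.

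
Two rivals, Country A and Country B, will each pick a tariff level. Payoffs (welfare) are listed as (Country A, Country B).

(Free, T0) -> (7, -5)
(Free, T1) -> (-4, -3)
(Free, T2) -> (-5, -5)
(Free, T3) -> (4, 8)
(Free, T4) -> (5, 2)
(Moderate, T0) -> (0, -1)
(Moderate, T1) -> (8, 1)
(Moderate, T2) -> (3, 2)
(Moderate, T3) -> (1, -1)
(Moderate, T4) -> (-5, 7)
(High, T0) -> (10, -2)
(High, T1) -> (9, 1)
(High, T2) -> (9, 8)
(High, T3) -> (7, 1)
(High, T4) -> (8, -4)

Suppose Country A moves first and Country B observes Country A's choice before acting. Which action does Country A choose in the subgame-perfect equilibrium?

High

Solve by backward induction (Country A leads).
- Free → Country B plays T3 (best of -5, -3, -5, 8, 2); Country A gets 4.
- Moderate → Country B plays T4 (best of -1, 1, 2, -1, 7); Country A gets -5.
- High → Country B plays T2 (best of -2, 1, 8, 1, -4); Country A gets 9.
Maximizing over 4, -5, 9, Country A chooses High. Subgame-perfect outcome: (High, T2) with payoffs (9, 8).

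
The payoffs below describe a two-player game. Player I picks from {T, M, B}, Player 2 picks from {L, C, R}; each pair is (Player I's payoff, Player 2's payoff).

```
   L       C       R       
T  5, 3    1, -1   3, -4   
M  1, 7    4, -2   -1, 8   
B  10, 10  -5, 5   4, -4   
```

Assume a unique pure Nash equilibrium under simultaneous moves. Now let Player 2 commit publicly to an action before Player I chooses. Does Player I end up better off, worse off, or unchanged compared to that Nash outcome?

unchanged

Solve by backward induction (Player 2 leads).
- L → Player I plays B (best of 5, 1, 10); Player 2 gets 10.
- C → Player I plays M (best of 1, 4, -5); Player 2 gets -2.
- R → Player I plays B (best of 3, -1, 4); Player 2 gets -4.
Maximizing over 10, -2, -4, Player 2 chooses L. Subgame-perfect outcome: (B, L) with payoffs (10, 10).
For the simultaneous game, intersect best replies.
Player I's best replies: L→B; C→M; R→B.
Player 2's best replies: T→L; M→R; B→L.
The unique mutual best reply is (B, L), giving (10, 10).
Player I earns 10 sequentially versus 10 at the Nash outcome: unchanged.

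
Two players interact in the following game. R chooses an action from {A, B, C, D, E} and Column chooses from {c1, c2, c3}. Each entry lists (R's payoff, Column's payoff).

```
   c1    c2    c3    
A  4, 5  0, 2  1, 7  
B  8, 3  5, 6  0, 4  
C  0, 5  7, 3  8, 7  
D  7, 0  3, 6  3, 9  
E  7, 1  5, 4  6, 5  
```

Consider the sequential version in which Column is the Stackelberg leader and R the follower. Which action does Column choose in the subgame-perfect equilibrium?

Solve by backward induction (Column leads).
- c1: BR = B, leader payoff 3.
- c2: BR = C, leader payoff 3.
- c3: BR = C, leader payoff 7.
Among 3, 3, 7, the best is 7 at c3. Subgame-perfect outcome: (C, c3) with payoffs (8, 7).

c3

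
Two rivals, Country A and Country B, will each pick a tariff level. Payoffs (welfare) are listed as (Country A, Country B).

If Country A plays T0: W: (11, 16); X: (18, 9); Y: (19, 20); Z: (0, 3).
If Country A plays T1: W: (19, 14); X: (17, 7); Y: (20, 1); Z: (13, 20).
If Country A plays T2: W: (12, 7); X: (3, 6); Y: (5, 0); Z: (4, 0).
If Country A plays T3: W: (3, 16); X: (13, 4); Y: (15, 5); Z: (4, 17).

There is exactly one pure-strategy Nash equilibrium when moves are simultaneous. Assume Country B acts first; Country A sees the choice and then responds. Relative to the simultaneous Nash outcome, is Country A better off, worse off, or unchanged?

unchanged

Country A best-responds to each possible Country B move:
- W: Country A compares 11, 19, 12, 3 and picks T1; Country B would get 14.
- X: Country A compares 18, 17, 3, 13 and picks T0; Country B would get 9.
- Y: Country A compares 19, 20, 5, 15 and picks T1; Country B would get 1.
- Z: Country A compares 0, 13, 4, 4 and picks T1; Country B would get 20.
Maximizing over 14, 9, 1, 20, Country B chooses Z. Subgame-perfect outcome: (T1, Z) with payoffs (13, 20).
For the simultaneous game, intersect best replies.
Country A's best replies: W→T1; X→T0; Y→T1; Z→T1.
Country B's best replies: T0→Y; T1→Z; T2→W; T3→Z.
The unique mutual best reply is (T1, Z), giving (13, 20).
Country A earns 13 sequentially versus 13 at the Nash outcome: unchanged.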